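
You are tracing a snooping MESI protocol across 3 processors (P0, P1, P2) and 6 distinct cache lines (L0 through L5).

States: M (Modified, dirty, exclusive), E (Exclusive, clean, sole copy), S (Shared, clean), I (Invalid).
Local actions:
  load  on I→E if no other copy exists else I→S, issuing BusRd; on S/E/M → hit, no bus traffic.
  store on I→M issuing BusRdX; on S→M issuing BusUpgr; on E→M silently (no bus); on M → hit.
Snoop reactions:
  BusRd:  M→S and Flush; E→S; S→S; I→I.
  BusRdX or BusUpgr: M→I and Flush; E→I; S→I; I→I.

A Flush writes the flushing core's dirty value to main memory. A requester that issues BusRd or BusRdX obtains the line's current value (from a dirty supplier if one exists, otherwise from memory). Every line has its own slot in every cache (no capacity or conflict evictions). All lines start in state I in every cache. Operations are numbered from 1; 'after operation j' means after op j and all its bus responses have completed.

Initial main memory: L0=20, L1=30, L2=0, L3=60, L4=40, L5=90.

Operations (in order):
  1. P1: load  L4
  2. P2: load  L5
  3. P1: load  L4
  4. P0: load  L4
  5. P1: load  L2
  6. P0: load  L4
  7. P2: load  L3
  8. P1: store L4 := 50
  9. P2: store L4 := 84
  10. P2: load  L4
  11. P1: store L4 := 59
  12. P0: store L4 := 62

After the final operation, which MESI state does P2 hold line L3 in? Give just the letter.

state = E

step 1: P1: load  L4  ⟶  IEI  (L4)  txn=BusRd  M[L4]=40
step 2: P2: load  L5  ⟶  IIE  (L5)  txn=BusRd  M[L5]=90
step 3: P1: load  L4  ⟶  IEI  (L4)  txn=∅  M[L4]=40
step 4: P0: load  L4  ⟶  SSI  (L4)  txn=BusRd  M[L4]=40
step 5: P1: load  L2  ⟶  IEI  (L2)  txn=BusRd  M[L2]=0
step 6: P0: load  L4  ⟶  SSI  (L4)  txn=∅  M[L4]=40
step 7: P2: load  L3  ⟶  IIE  (L3)  txn=BusRd  M[L3]=60
step 8: P1: store L4 := 50  ⟶  IMI  (L4)  txn=BusUpgr  M[L4]=40
step 9: P2: store L4 := 84  ⟶  IIM  (L4)  txn=BusRdX+Flush  M[L4]=50
step 10: P2: load  L4  ⟶  IIM  (L4)  txn=∅  M[L4]=50
step 11: P1: store L4 := 59  ⟶  IMI  (L4)  txn=BusRdX+Flush  M[L4]=84
step 12: P0: store L4 := 62  ⟶  MII  (L4)  txn=BusRdX+Flush  M[L4]=59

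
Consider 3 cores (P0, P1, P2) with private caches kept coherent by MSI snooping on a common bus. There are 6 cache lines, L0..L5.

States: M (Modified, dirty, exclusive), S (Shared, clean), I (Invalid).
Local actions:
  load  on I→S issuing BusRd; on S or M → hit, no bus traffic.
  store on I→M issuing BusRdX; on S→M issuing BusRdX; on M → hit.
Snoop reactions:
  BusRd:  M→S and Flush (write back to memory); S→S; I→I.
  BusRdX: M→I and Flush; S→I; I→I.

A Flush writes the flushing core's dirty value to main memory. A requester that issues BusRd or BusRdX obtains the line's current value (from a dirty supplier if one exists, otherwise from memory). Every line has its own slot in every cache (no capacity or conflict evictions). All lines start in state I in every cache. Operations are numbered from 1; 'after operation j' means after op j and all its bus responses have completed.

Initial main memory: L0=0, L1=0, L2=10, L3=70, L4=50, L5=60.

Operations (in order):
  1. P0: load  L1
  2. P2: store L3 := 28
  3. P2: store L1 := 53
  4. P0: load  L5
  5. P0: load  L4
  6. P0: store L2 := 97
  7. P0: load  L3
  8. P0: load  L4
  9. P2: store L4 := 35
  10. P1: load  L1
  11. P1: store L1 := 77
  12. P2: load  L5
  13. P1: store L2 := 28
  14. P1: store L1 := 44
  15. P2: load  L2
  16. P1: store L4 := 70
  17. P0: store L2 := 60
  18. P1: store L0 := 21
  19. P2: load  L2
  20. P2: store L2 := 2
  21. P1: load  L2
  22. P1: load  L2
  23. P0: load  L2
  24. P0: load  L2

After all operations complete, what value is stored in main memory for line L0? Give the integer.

step 1: P0: load  L1  ⟶  SII  (L1)  txn=BusRd  M[L1]=0
step 2: P2: store L3 := 28  ⟶  IIM  (L3)  txn=BusRdX  M[L3]=70
step 3: P2: store L1 := 53  ⟶  IIM  (L1)  txn=BusRdX  M[L1]=0
step 4: P0: load  L5  ⟶  SII  (L5)  txn=BusRd  M[L5]=60
step 5: P0: load  L4  ⟶  SII  (L4)  txn=BusRd  M[L4]=50
step 6: P0: store L2 := 97  ⟶  MII  (L2)  txn=BusRdX  M[L2]=10
step 7: P0: load  L3  ⟶  SIS  (L3)  txn=BusRd+Flush  M[L3]=28
step 8: P0: load  L4  ⟶  SII  (L4)  txn=∅  M[L4]=50
step 9: P2: store L4 := 35  ⟶  IIM  (L4)  txn=BusRdX  M[L4]=50
step 10: P1: load  L1  ⟶  ISS  (L1)  txn=BusRd+Flush  M[L1]=53
step 11: P1: store L1 := 77  ⟶  IMI  (L1)  txn=BusRdX  M[L1]=53
step 12: P2: load  L5  ⟶  SIS  (L5)  txn=BusRd  M[L5]=60
step 13: P1: store L2 := 28  ⟶  IMI  (L2)  txn=BusRdX+Flush  M[L2]=97
step 14: P1: store L1 := 44  ⟶  IMI  (L1)  txn=∅  M[L1]=53
step 15: P2: load  L2  ⟶  ISS  (L2)  txn=BusRd+Flush  M[L2]=28
step 16: P1: store L4 := 70  ⟶  IMI  (L4)  txn=BusRdX+Flush  M[L4]=35
step 17: P0: store L2 := 60  ⟶  MII  (L2)  txn=BusRdX  M[L2]=28
step 18: P1: store L0 := 21  ⟶  IMI  (L0)  txn=BusRdX  M[L0]=0
step 19: P2: load  L2  ⟶  SIS  (L2)  txn=BusRd+Flush  M[L2]=60
step 20: P2: store L2 := 2  ⟶  IIM  (L2)  txn=BusRdX  M[L2]=60
step 21: P1: load  L2  ⟶  ISS  (L2)  txn=BusRd+Flush  M[L2]=2
step 22: P1: load  L2  ⟶  ISS  (L2)  txn=∅  M[L2]=2
step 23: P0: load  L2  ⟶  SSS  (L2)  txn=BusRd  M[L2]=2
step 24: P0: load  L2  ⟶  SSS  (L2)  txn=∅  M[L2]=2

memory[L0] = 0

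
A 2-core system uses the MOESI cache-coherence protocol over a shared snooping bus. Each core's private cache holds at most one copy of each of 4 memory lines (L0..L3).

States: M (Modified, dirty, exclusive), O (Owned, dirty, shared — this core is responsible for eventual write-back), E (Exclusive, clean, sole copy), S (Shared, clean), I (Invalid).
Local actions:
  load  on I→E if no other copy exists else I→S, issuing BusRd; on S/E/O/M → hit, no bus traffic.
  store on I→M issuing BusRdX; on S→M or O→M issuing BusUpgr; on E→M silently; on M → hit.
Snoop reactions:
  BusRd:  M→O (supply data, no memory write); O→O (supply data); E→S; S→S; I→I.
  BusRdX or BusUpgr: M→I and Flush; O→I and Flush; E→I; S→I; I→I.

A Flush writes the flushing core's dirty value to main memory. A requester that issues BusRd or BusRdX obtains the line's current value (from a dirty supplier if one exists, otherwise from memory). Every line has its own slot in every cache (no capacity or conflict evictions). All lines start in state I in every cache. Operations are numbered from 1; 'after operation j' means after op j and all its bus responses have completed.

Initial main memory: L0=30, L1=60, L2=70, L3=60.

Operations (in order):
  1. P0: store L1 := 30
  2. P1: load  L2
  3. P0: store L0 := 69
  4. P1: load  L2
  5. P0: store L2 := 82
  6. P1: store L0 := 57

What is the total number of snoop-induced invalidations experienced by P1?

invalidations = 1

  op1 P0: store L1 := 30 → M/I on L1; bus BusRdX; mem=60
  op2 P1: load  L2 → I/E on L2; bus BusRd; mem=70
  op3 P0: store L0 := 69 → M/I on L0; bus BusRdX; mem=30
  op4 P1: load  L2 → I/E on L2; bus (none); mem=70
  op5 P0: store L2 := 82 → M/I on L2; bus BusRdX; mem=70
  op6 P1: store L0 := 57 → I/M on L0; bus BusRdX Flush; mem=69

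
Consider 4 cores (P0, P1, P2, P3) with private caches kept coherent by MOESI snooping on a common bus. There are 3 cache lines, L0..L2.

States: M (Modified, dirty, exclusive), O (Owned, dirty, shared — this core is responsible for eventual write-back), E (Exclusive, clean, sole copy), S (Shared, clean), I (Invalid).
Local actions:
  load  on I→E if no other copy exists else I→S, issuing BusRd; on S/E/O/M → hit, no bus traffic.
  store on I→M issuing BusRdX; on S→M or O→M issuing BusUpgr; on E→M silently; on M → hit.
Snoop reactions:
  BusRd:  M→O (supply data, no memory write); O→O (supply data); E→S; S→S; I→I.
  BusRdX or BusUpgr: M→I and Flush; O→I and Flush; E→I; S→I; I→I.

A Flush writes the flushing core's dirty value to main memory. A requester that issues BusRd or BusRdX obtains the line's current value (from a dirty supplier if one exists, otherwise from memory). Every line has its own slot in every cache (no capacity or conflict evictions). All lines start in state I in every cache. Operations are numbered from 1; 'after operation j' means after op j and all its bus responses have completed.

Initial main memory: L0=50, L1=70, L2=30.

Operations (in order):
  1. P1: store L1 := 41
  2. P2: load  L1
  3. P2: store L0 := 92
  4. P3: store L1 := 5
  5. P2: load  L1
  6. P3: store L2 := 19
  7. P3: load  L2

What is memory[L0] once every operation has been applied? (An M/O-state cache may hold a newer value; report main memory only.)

step 1: P1: store L1 := 41  ⟶  IMII  (L1)  txn=BusRdX  M[L1]=70
step 2: P2: load  L1  ⟶  IOSI  (L1)  txn=BusRd  M[L1]=70
step 3: P2: store L0 := 92  ⟶  IIMI  (L0)  txn=BusRdX  M[L0]=50
step 4: P3: store L1 := 5  ⟶  IIIM  (L1)  txn=BusRdX+Flush  M[L1]=41
step 5: P2: load  L1  ⟶  IISO  (L1)  txn=BusRd  M[L1]=41
step 6: P3: store L2 := 19  ⟶  IIIM  (L2)  txn=BusRdX  M[L2]=30
step 7: P3: load  L2  ⟶  IIIM  (L2)  txn=∅  M[L2]=30

memory[L0] = 50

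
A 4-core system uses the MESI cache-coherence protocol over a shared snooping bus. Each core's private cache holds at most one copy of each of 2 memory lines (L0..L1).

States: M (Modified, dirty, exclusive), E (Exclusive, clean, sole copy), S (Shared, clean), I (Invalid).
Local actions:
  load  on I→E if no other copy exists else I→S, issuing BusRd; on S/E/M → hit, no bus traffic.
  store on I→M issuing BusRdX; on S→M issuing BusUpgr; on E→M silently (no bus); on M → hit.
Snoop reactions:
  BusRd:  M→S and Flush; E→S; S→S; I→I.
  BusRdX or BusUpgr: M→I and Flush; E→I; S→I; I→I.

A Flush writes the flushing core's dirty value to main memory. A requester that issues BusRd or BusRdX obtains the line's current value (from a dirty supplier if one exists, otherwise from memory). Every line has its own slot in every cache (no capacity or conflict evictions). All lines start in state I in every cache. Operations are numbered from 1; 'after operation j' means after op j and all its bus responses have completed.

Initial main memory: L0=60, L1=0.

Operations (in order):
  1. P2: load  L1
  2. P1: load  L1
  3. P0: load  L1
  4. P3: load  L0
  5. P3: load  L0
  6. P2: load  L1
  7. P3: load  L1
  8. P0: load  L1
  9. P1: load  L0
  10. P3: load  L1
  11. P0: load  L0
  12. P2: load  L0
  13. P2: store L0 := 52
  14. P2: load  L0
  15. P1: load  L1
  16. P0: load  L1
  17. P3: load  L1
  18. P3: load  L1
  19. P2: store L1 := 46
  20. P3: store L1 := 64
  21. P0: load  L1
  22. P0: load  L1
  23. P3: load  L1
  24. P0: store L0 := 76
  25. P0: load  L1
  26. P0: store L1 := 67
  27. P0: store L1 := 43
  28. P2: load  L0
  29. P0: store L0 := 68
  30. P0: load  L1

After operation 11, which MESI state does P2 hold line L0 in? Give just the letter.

step 1: P2: load  L1  ⟶  IIEI  (L1)  txn=BusRd  M[L1]=0
step 2: P1: load  L1  ⟶  ISSI  (L1)  txn=BusRd  M[L1]=0
step 3: P0: load  L1  ⟶  SSSI  (L1)  txn=BusRd  M[L1]=0
step 4: P3: load  L0  ⟶  IIIE  (L0)  txn=BusRd  M[L0]=60
step 5: P3: load  L0  ⟶  IIIE  (L0)  txn=∅  M[L0]=60
step 6: P2: load  L1  ⟶  SSSI  (L1)  txn=∅  M[L1]=0
step 7: P3: load  L1  ⟶  SSSS  (L1)  txn=BusRd  M[L1]=0
step 8: P0: load  L1  ⟶  SSSS  (L1)  txn=∅  M[L1]=0
step 9: P1: load  L0  ⟶  ISIS  (L0)  txn=BusRd  M[L0]=60
step 10: P3: load  L1  ⟶  SSSS  (L1)  txn=∅  M[L1]=0
step 11: P0: load  L0  ⟶  SSIS  (L0)  txn=BusRd  M[L0]=60
step 12: P2: load  L0  ⟶  SSSS  (L0)  txn=BusRd  M[L0]=60
step 13: P2: store L0 := 52  ⟶  IIMI  (L0)  txn=BusUpgr  M[L0]=60
step 14: P2: load  L0  ⟶  IIMI  (L0)  txn=∅  M[L0]=60
step 15: P1: load  L1  ⟶  SSSS  (L1)  txn=∅  M[L1]=0
step 16: P0: load  L1  ⟶  SSSS  (L1)  txn=∅  M[L1]=0
step 17: P3: load  L1  ⟶  SSSS  (L1)  txn=∅  M[L1]=0
step 18: P3: load  L1  ⟶  SSSS  (L1)  txn=∅  M[L1]=0
step 19: P2: store L1 := 46  ⟶  IIMI  (L1)  txn=BusUpgr  M[L1]=0
step 20: P3: store L1 := 64  ⟶  IIIM  (L1)  txn=BusRdX+Flush  M[L1]=46
step 21: P0: load  L1  ⟶  SIIS  (L1)  txn=BusRd+Flush  M[L1]=64
step 22: P0: load  L1  ⟶  SIIS  (L1)  txn=∅  M[L1]=64
step 23: P3: load  L1  ⟶  SIIS  (L1)  txn=∅  M[L1]=64
step 24: P0: store L0 := 76  ⟶  MIII  (L0)  txn=BusRdX+Flush  M[L0]=52
step 25: P0: load  L1  ⟶  SIIS  (L1)  txn=∅  M[L1]=64
step 26: P0: store L1 := 67  ⟶  MIII  (L1)  txn=BusUpgr  M[L1]=64
step 27: P0: store L1 := 43  ⟶  MIII  (L1)  txn=∅  M[L1]=64
step 28: P2: load  L0  ⟶  SISI  (L0)  txn=BusRd+Flush  M[L0]=76
step 29: P0: store L0 := 68  ⟶  MIII  (L0)  txn=BusUpgr  M[L0]=76
step 30: P0: load  L1  ⟶  MIII  (L1)  txn=∅  M[L1]=64

state = I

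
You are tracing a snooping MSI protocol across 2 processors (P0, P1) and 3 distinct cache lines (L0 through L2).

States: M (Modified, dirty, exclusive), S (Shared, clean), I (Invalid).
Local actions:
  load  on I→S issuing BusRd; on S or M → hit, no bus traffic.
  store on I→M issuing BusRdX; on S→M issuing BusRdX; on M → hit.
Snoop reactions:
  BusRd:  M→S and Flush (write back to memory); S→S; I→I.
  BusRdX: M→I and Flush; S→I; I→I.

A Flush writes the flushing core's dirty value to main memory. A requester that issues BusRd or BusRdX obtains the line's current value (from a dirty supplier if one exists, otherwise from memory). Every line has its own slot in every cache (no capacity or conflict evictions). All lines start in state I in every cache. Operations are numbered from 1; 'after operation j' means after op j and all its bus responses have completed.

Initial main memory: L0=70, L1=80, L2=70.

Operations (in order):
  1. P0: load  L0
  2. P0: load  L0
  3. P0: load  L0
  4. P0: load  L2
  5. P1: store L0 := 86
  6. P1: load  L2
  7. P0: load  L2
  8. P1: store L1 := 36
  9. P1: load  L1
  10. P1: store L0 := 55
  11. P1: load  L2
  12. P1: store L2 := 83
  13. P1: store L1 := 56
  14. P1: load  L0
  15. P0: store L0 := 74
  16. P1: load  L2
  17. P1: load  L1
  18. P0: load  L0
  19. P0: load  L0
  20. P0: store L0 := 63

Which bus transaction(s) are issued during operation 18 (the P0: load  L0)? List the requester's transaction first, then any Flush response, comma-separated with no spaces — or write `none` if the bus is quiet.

bus = none

[1] P0: load  L0 | P0:S(70), P1:I | bus: BusRd
[2] P0: load  L0 | P0:S(70), P1:I | bus: none
[3] P0: load  L0 | P0:S(70), P1:I | bus: none
[4] P0: load  L2 | P0:S(70), P1:I | bus: BusRd
[5] P1: store L0 := 86 | P0:I, P1:M(86) | bus: BusRdX
[6] P1: load  L2 | P0:S(70), P1:S(70) | bus: BusRd
[7] P0: load  L2 | P0:S(70), P1:S(70) | bus: none
[8] P1: store L1 := 36 | P0:I, P1:M(36) | bus: BusRdX
[9] P1: load  L1 | P0:I, P1:M(36) | bus: none
[10] P1: store L0 := 55 | P0:I, P1:M(55) | bus: none
[11] P1: load  L2 | P0:S(70), P1:S(70) | bus: none
[12] P1: store L2 := 83 | P0:I, P1:M(83) | bus: BusRdX
[13] P1: store L1 := 56 | P0:I, P1:M(56) | bus: none
[14] P1: load  L0 | P0:I, P1:M(55) | bus: none
[15] P0: store L0 := 74 | P0:M(74), P1:I | bus: BusRdX,Flush
[16] P1: load  L2 | P0:I, P1:M(83) | bus: none
[17] P1: load  L1 | P0:I, P1:M(56) | bus: none
[18] P0: load  L0 | P0:M(74), P1:I | bus: none
[19] P0: load  L0 | P0:M(74), P1:I | bus: none
[20] P0: store L0 := 63 | P0:M(63), P1:I | bus: none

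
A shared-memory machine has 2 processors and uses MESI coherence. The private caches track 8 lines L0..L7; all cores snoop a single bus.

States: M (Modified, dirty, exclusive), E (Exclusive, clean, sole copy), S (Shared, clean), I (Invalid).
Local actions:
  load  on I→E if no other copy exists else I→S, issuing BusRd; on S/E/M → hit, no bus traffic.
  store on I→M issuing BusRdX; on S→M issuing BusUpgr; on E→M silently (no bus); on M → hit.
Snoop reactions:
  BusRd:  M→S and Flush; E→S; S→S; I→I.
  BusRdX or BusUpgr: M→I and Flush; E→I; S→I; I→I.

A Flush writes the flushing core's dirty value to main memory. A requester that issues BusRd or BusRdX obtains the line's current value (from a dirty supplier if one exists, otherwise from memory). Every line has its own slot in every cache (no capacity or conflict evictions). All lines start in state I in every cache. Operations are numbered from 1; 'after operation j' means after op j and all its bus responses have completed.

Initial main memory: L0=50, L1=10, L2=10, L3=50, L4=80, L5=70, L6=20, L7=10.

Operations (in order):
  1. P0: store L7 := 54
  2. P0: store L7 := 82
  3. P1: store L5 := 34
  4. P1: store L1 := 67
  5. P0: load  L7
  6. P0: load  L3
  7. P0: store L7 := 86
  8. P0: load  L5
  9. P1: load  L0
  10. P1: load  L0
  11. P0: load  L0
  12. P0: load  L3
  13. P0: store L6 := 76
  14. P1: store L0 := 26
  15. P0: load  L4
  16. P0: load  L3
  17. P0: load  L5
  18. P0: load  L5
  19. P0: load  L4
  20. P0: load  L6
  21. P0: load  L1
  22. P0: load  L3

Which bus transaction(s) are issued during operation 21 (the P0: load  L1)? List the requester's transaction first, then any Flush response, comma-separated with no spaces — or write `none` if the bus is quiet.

step 1: P0: store L7 := 54  ⟶  MI  (L7)  txn=BusRdX  M[L7]=10
step 2: P0: store L7 := 82  ⟶  MI  (L7)  txn=∅  M[L7]=10
step 3: P1: store L5 := 34  ⟶  IM  (L5)  txn=BusRdX  M[L5]=70
step 4: P1: store L1 := 67  ⟶  IM  (L1)  txn=BusRdX  M[L1]=10
step 5: P0: load  L7  ⟶  MI  (L7)  txn=∅  M[L7]=10
step 6: P0: load  L3  ⟶  EI  (L3)  txn=BusRd  M[L3]=50
step 7: P0: store L7 := 86  ⟶  MI  (L7)  txn=∅  M[L7]=10
step 8: P0: load  L5  ⟶  SS  (L5)  txn=BusRd+Flush  M[L5]=34
step 9: P1: load  L0  ⟶  IE  (L0)  txn=BusRd  M[L0]=50
step 10: P1: load  L0  ⟶  IE  (L0)  txn=∅  M[L0]=50
step 11: P0: load  L0  ⟶  SS  (L0)  txn=BusRd  M[L0]=50
step 12: P0: load  L3  ⟶  EI  (L3)  txn=∅  M[L3]=50
step 13: P0: store L6 := 76  ⟶  MI  (L6)  txn=BusRdX  M[L6]=20
step 14: P1: store L0 := 26  ⟶  IM  (L0)  txn=BusUpgr  M[L0]=50
step 15: P0: load  L4  ⟶  EI  (L4)  txn=BusRd  M[L4]=80
step 16: P0: load  L3  ⟶  EI  (L3)  txn=∅  M[L3]=50
step 17: P0: load  L5  ⟶  SS  (L5)  txn=∅  M[L5]=34
step 18: P0: load  L5  ⟶  SS  (L5)  txn=∅  M[L5]=34
step 19: P0: load  L4  ⟶  EI  (L4)  txn=∅  M[L4]=80
step 20: P0: load  L6  ⟶  MI  (L6)  txn=∅  M[L6]=20
step 21: P0: load  L1  ⟶  SS  (L1)  txn=BusRd+Flush  M[L1]=67
step 22: P0: load  L3  ⟶  EI  (L3)  txn=∅  M[L3]=50

bus = BusRd,Flush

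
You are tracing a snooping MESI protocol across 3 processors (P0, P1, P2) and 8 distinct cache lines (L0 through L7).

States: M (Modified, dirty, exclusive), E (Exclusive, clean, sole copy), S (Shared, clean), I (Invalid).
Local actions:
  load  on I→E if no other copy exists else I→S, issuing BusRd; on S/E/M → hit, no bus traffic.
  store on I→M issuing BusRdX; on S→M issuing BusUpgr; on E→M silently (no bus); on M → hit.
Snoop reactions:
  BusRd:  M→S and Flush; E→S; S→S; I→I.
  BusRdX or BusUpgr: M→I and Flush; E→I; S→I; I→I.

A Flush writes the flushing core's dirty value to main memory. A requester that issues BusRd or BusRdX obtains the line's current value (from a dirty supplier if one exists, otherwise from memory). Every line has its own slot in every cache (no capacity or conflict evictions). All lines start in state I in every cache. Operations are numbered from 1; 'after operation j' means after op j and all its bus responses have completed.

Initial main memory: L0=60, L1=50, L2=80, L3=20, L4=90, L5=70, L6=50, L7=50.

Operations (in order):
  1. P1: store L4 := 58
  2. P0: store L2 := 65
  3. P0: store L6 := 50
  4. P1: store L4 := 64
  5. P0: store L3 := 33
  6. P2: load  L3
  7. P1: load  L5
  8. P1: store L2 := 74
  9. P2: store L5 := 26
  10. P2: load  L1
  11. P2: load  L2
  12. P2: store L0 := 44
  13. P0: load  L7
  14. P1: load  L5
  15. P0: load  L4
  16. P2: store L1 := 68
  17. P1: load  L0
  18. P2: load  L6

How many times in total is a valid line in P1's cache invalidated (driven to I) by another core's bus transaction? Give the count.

invalidations = 1

  op1 P1: store L4 := 58 → I/M/I on L4; bus BusRdX; mem=90
  op2 P0: store L2 := 65 → M/I/I on L2; bus BusRdX; mem=80
  op3 P0: store L6 := 50 → M/I/I on L6; bus BusRdX; mem=50
  op4 P1: store L4 := 64 → I/M/I on L4; bus (none); mem=90
  op5 P0: store L3 := 33 → M/I/I on L3; bus BusRdX; mem=20
  op6 P2: load  L3 → S/I/S on L3; bus BusRd Flush; mem=33
  op7 P1: load  L5 → I/E/I on L5; bus BusRd; mem=70
  op8 P1: store L2 := 74 → I/M/I on L2; bus BusRdX Flush; mem=65
  op9 P2: store L5 := 26 → I/I/M on L5; bus BusRdX; mem=70
  op10 P2: load  L1 → I/I/E on L1; bus BusRd; mem=50
  op11 P2: load  L2 → I/S/S on L2; bus BusRd Flush; mem=74
  op12 P2: store L0 := 44 → I/I/M on L0; bus BusRdX; mem=60
  op13 P0: load  L7 → E/I/I on L7; bus BusRd; mem=50
  op14 P1: load  L5 → I/S/S on L5; bus BusRd Flush; mem=26
  op15 P0: load  L4 → S/S/I on L4; bus BusRd Flush; mem=64
  op16 P2: store L1 := 68 → I/I/M on L1; bus (none); mem=50
  op17 P1: load  L0 → I/S/S on L0; bus BusRd Flush; mem=44
  op18 P2: load  L6 → S/I/S on L6; bus BusRd Flush; mem=50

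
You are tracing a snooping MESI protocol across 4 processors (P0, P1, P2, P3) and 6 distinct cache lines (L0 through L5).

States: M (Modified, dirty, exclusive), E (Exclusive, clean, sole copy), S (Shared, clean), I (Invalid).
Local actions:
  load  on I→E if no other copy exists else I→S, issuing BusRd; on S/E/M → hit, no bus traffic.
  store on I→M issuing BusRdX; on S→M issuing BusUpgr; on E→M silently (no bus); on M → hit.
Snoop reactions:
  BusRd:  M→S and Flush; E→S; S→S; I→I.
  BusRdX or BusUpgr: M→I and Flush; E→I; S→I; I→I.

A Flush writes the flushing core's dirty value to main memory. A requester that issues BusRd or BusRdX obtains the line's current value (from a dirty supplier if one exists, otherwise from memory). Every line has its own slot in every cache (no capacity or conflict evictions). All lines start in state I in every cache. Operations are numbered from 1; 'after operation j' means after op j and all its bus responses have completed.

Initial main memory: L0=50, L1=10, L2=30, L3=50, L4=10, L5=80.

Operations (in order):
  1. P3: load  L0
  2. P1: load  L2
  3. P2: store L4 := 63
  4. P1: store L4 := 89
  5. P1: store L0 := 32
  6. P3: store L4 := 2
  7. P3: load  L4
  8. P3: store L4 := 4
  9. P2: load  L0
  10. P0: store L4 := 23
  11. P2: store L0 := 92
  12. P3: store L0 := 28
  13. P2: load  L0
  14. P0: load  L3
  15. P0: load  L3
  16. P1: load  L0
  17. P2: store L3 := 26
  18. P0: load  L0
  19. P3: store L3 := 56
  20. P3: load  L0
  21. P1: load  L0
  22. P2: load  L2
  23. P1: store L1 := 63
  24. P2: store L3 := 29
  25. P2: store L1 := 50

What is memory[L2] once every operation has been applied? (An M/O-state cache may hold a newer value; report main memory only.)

1. P3: load  L0  bus=[BusRd]  L0: P0=I P1=I P2=I P3=E  mem[L0]=50
2. P1: load  L2  bus=[BusRd]  L2: P0=I P1=E P2=I P3=I  mem[L2]=30
3. P2: store L4 := 63  bus=[BusRdX]  L4: P0=I P1=I P2=M P3=I  mem[L4]=10
4. P1: store L4 := 89  bus=[BusRdX,Flush]  L4: P0=I P1=M P2=I P3=I  mem[L4]=63
5. P1: store L0 := 32  bus=[BusRdX]  L0: P0=I P1=M P2=I P3=I  mem[L0]=50
6. P3: store L4 := 2  bus=[BusRdX,Flush]  L4: P0=I P1=I P2=I P3=M  mem[L4]=89
7. P3: load  L4  bus=[-]  L4: P0=I P1=I P2=I P3=M  mem[L4]=89
8. P3: store L4 := 4  bus=[-]  L4: P0=I P1=I P2=I P3=M  mem[L4]=89
9. P2: load  L0  bus=[BusRd,Flush]  L0: P0=I P1=S P2=S P3=I  mem[L0]=32
10. P0: store L4 := 23  bus=[BusRdX,Flush]  L4: P0=M P1=I P2=I P3=I  mem[L4]=4
11. P2: store L0 := 92  bus=[BusUpgr]  L0: P0=I P1=I P2=M P3=I  mem[L0]=32
12. P3: store L0 := 28  bus=[BusRdX,Flush]  L0: P0=I P1=I P2=I P3=M  mem[L0]=92
13. P2: load  L0  bus=[BusRd,Flush]  L0: P0=I P1=I P2=S P3=S  mem[L0]=28
14. P0: load  L3  bus=[BusRd]  L3: P0=E P1=I P2=I P3=I  mem[L3]=50
15. P0: load  L3  bus=[-]  L3: P0=E P1=I P2=I P3=I  mem[L3]=50
16. P1: load  L0  bus=[BusRd]  L0: P0=I P1=S P2=S P3=S  mem[L0]=28
17. P2: store L3 := 26  bus=[BusRdX]  L3: P0=I P1=I P2=M P3=I  mem[L3]=50
18. P0: load  L0  bus=[BusRd]  L0: P0=S P1=S P2=S P3=S  mem[L0]=28
19. P3: store L3 := 56  bus=[BusRdX,Flush]  L3: P0=I P1=I P2=I P3=M  mem[L3]=26
20. P3: load  L0  bus=[-]  L0: P0=S P1=S P2=S P3=S  mem[L0]=28
21. P1: load  L0  bus=[-]  L0: P0=S P1=S P2=S P3=S  mem[L0]=28
22. P2: load  L2  bus=[BusRd]  L2: P0=I P1=S P2=S P3=I  mem[L2]=30
23. P1: store L1 := 63  bus=[BusRdX]  L1: P0=I P1=M P2=I P3=I  mem[L1]=10
24. P2: store L3 := 29  bus=[BusRdX,Flush]  L3: P0=I P1=I P2=M P3=I  mem[L3]=56
25. P2: store L1 := 50  bus=[BusRdX,Flush]  L1: P0=I P1=I P2=M P3=I  mem[L1]=63

memory[L2] = 30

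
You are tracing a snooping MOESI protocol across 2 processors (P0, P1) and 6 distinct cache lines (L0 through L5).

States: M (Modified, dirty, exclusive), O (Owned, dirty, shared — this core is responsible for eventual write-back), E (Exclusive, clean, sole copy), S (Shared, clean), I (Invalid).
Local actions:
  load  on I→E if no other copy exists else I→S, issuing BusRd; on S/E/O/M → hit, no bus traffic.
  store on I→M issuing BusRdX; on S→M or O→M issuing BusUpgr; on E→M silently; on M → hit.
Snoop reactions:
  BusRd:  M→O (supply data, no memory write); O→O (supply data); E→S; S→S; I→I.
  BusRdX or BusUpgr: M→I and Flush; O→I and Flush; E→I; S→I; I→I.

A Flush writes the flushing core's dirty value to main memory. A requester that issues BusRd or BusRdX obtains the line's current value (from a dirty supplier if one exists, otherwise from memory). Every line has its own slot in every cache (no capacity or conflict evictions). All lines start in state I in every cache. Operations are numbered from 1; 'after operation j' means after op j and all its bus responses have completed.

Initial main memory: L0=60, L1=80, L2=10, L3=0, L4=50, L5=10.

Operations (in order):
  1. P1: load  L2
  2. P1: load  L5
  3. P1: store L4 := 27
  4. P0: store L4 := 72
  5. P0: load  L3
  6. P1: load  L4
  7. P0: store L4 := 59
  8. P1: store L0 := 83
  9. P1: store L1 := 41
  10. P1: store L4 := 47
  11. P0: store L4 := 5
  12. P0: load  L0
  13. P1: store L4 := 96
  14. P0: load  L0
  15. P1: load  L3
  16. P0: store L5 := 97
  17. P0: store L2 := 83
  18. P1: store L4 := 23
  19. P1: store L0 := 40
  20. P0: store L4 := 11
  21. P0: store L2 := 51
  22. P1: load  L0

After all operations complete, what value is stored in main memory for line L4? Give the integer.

step 1: P1: load  L2  ⟶  IE  (L2)  txn=BusRd  M[L2]=10
step 2: P1: load  L5  ⟶  IE  (L5)  txn=BusRd  M[L5]=10
step 3: P1: store L4 := 27  ⟶  IM  (L4)  txn=BusRdX  M[L4]=50
step 4: P0: store L4 := 72  ⟶  MI  (L4)  txn=BusRdX+Flush  M[L4]=27
step 5: P0: load  L3  ⟶  EI  (L3)  txn=BusRd  M[L3]=0
step 6: P1: load  L4  ⟶  OS  (L4)  txn=BusRd  M[L4]=27
step 7: P0: store L4 := 59  ⟶  MI  (L4)  txn=BusUpgr  M[L4]=27
step 8: P1: store L0 := 83  ⟶  IM  (L0)  txn=BusRdX  M[L0]=60
step 9: P1: store L1 := 41  ⟶  IM  (L1)  txn=BusRdX  M[L1]=80
step 10: P1: store L4 := 47  ⟶  IM  (L4)  txn=BusRdX+Flush  M[L4]=59
step 11: P0: store L4 := 5  ⟶  MI  (L4)  txn=BusRdX+Flush  M[L4]=47
step 12: P0: load  L0  ⟶  SO  (L0)  txn=BusRd  M[L0]=60
step 13: P1: store L4 := 96  ⟶  IM  (L4)  txn=BusRdX+Flush  M[L4]=5
step 14: P0: load  L0  ⟶  SO  (L0)  txn=∅  M[L0]=60
step 15: P1: load  L3  ⟶  SS  (L3)  txn=BusRd  M[L3]=0
step 16: P0: store L5 := 97  ⟶  MI  (L5)  txn=BusRdX  M[L5]=10
step 17: P0: store L2 := 83  ⟶  MI  (L2)  txn=BusRdX  M[L2]=10
step 18: P1: store L4 := 23  ⟶  IM  (L4)  txn=∅  M[L4]=5
step 19: P1: store L0 := 40  ⟶  IM  (L0)  txn=BusUpgr  M[L0]=60
step 20: P0: store L4 := 11  ⟶  MI  (L4)  txn=BusRdX+Flush  M[L4]=23
step 21: P0: store L2 := 51  ⟶  MI  (L2)  txn=∅  M[L2]=10
step 22: P1: load  L0  ⟶  IM  (L0)  txn=∅  M[L0]=60

memory[L4] = 23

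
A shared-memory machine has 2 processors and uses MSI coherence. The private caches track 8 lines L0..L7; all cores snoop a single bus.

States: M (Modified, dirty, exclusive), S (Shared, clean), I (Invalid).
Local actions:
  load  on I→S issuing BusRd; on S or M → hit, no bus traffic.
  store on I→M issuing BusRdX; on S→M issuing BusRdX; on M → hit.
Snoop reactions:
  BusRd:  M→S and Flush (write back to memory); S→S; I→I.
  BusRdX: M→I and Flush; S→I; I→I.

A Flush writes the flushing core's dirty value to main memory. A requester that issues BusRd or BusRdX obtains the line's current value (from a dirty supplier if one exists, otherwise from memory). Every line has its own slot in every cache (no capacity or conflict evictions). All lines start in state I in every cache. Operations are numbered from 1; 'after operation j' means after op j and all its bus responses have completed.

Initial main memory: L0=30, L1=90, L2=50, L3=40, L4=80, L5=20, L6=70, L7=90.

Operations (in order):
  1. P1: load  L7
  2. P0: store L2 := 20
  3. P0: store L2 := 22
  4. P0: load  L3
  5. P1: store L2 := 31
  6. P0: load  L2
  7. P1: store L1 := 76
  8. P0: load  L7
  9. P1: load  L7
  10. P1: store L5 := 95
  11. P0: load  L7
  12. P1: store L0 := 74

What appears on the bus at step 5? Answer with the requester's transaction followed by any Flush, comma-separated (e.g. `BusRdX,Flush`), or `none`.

[1] P1: load  L7 | P0:I, P1:S(90) | bus: BusRd
[2] P0: store L2 := 20 | P0:M(20), P1:I | bus: BusRdX
[3] P0: store L2 := 22 | P0:M(22), P1:I | bus: none
[4] P0: load  L3 | P0:S(40), P1:I | bus: BusRd
[5] P1: store L2 := 31 | P0:I, P1:M(31) | bus: BusRdX,Flush
[6] P0: load  L2 | P0:S(31), P1:S(31) | bus: BusRd,Flush
[7] P1: store L1 := 76 | P0:I, P1:M(76) | bus: BusRdX
[8] P0: load  L7 | P0:S(90), P1:S(90) | bus: BusRd
[9] P1: load  L7 | P0:S(90), P1:S(90) | bus: none
[10] P1: store L5 := 95 | P0:I, P1:M(95) | bus: BusRdX
[11] P0: load  L7 | P0:S(90), P1:S(90) | bus: none
[12] P1: store L0 := 74 | P0:I, P1:M(74) | bus: BusRdX

bus = BusRdX,Flush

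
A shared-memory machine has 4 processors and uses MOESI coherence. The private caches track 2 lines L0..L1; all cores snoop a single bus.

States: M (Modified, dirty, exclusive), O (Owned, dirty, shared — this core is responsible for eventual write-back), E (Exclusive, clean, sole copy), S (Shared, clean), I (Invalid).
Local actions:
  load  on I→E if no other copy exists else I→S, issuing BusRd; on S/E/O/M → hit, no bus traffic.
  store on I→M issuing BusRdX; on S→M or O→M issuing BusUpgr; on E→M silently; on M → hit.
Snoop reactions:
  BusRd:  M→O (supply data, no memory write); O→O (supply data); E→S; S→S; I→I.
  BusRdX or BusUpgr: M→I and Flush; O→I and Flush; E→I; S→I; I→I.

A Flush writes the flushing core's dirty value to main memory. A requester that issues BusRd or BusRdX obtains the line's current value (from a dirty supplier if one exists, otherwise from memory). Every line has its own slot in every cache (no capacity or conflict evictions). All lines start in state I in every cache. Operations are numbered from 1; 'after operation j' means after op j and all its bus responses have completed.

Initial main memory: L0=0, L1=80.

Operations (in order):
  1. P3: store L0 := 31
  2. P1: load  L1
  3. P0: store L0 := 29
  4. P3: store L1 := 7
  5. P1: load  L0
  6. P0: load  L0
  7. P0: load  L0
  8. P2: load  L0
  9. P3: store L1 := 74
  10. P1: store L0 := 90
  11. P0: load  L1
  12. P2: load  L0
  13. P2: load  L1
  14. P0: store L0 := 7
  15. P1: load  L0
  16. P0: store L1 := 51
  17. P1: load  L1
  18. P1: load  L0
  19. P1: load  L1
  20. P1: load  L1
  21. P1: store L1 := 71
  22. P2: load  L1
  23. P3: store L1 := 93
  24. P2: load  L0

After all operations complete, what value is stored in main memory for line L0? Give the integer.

memory[L0] = 90

  op1 P3: store L0 := 31 → I/I/I/M on L0; bus BusRdX; mem=0
  op2 P1: load  L1 → I/E/I/I on L1; bus BusRd; mem=80
  op3 P0: store L0 := 29 → M/I/I/I on L0; bus BusRdX Flush; mem=31
  op4 P3: store L1 := 7 → I/I/I/M on L1; bus BusRdX; mem=80
  op5 P1: load  L0 → O/S/I/I on L0; bus BusRd; mem=31
  op6 P0: load  L0 → O/S/I/I on L0; bus (none); mem=31
  op7 P0: load  L0 → O/S/I/I on L0; bus (none); mem=31
  op8 P2: load  L0 → O/S/S/I on L0; bus BusRd; mem=31
  op9 P3: store L1 := 74 → I/I/I/M on L1; bus (none); mem=80
  op10 P1: store L0 := 90 → I/M/I/I on L0; bus BusUpgr Flush; mem=29
  op11 P0: load  L1 → S/I/I/O on L1; bus BusRd; mem=80
  op12 P2: load  L0 → I/O/S/I on L0; bus BusRd; mem=29
  op13 P2: load  L1 → S/I/S/O on L1; bus BusRd; mem=80
  op14 P0: store L0 := 7 → M/I/I/I on L0; bus BusRdX Flush; mem=90
  op15 P1: load  L0 → O/S/I/I on L0; bus BusRd; mem=90
  op16 P0: store L1 := 51 → M/I/I/I on L1; bus BusUpgr Flush; mem=74
  op17 P1: load  L1 → O/S/I/I on L1; bus BusRd; mem=74
  op18 P1: load  L0 → O/S/I/I on L0; bus (none); mem=90
  op19 P1: load  L1 → O/S/I/I on L1; bus (none); mem=74
  op20 P1: load  L1 → O/S/I/I on L1; bus (none); mem=74
  op21 P1: store L1 := 71 → I/M/I/I on L1; bus BusUpgr Flush; mem=51
  op22 P2: load  L1 → I/O/S/I on L1; bus BusRd; mem=51
  op23 P3: store L1 := 93 → I/I/I/M on L1; bus BusRdX Flush; mem=71
  op24 P2: load  L0 → O/S/S/I on L0; bus BusRd; mem=90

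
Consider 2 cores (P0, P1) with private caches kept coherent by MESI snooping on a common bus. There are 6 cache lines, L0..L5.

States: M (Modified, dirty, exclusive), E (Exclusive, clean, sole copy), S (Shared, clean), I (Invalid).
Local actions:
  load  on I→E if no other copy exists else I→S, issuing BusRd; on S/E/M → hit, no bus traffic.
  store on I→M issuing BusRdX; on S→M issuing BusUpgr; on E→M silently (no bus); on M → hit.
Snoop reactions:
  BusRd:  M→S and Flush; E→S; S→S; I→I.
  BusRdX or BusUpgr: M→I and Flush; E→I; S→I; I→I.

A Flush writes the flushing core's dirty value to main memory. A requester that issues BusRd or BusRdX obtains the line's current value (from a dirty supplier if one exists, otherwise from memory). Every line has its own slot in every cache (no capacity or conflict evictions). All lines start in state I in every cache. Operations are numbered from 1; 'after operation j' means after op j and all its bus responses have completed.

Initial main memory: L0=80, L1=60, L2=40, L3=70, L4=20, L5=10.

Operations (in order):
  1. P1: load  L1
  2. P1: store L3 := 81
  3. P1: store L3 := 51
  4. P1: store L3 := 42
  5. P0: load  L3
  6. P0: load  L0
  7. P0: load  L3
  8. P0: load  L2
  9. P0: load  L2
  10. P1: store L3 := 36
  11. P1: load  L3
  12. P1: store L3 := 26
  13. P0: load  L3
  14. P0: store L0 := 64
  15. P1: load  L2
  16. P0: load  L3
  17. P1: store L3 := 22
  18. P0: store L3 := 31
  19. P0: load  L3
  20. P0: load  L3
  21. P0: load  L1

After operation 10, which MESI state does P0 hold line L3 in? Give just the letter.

state = I

step 1: P1: load  L1  ⟶  IE  (L1)  txn=BusRd  M[L1]=60
step 2: P1: store L3 := 81  ⟶  IM  (L3)  txn=BusRdX  M[L3]=70
step 3: P1: store L3 := 51  ⟶  IM  (L3)  txn=∅  M[L3]=70
step 4: P1: store L3 := 42  ⟶  IM  (L3)  txn=∅  M[L3]=70
step 5: P0: load  L3  ⟶  SS  (L3)  txn=BusRd+Flush  M[L3]=42
step 6: P0: load  L0  ⟶  EI  (L0)  txn=BusRd  M[L0]=80
step 7: P0: load  L3  ⟶  SS  (L3)  txn=∅  M[L3]=42
step 8: P0: load  L2  ⟶  EI  (L2)  txn=BusRd  M[L2]=40
step 9: P0: load  L2  ⟶  EI  (L2)  txn=∅  M[L2]=40
step 10: P1: store L3 := 36  ⟶  IM  (L3)  txn=BusUpgr  M[L3]=42
step 11: P1: load  L3  ⟶  IM  (L3)  txn=∅  M[L3]=42
step 12: P1: store L3 := 26  ⟶  IM  (L3)  txn=∅  M[L3]=42
step 13: P0: load  L3  ⟶  SS  (L3)  txn=BusRd+Flush  M[L3]=26
step 14: P0: store L0 := 64  ⟶  MI  (L0)  txn=∅  M[L0]=80
step 15: P1: load  L2  ⟶  SS  (L2)  txn=BusRd  M[L2]=40
step 16: P0: load  L3  ⟶  SS  (L3)  txn=∅  M[L3]=26
step 17: P1: store L3 := 22  ⟶  IM  (L3)  txn=BusUpgr  M[L3]=26
step 18: P0: store L3 := 31  ⟶  MI  (L3)  txn=BusRdX+Flush  M[L3]=22
step 19: P0: load  L3  ⟶  MI  (L3)  txn=∅  M[L3]=22
step 20: P0: load  L3  ⟶  MI  (L3)  txn=∅  M[L3]=22
step 21: P0: load  L1  ⟶  SS  (L1)  txn=BusRd  M[L1]=60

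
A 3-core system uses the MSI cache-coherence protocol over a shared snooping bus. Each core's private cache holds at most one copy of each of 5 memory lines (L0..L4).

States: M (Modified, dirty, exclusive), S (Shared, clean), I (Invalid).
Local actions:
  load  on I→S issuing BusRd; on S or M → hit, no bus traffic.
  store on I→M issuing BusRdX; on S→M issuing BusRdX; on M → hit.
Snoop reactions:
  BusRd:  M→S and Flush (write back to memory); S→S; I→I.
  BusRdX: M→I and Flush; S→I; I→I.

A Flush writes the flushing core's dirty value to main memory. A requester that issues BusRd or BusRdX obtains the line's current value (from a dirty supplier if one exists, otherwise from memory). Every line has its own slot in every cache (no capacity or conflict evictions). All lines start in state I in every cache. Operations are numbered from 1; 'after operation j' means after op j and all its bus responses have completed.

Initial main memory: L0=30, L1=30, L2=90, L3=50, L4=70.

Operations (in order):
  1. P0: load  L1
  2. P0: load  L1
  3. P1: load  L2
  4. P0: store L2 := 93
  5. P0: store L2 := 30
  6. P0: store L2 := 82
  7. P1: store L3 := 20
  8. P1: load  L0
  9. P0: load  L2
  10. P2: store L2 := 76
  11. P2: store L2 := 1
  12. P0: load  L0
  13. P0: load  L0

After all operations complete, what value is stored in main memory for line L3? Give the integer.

memory[L3] = 50

step 1: P0: load  L1  ⟶  SII  (L1)  txn=BusRd  M[L1]=30
step 2: P0: load  L1  ⟶  SII  (L1)  txn=∅  M[L1]=30
step 3: P1: load  L2  ⟶  ISI  (L2)  txn=BusRd  M[L2]=90
step 4: P0: store L2 := 93  ⟶  MII  (L2)  txn=BusRdX  M[L2]=90
step 5: P0: store L2 := 30  ⟶  MII  (L2)  txn=∅  M[L2]=90
step 6: P0: store L2 := 82  ⟶  MII  (L2)  txn=∅  M[L2]=90
step 7: P1: store L3 := 20  ⟶  IMI  (L3)  txn=BusRdX  M[L3]=50
step 8: P1: load  L0  ⟶  ISI  (L0)  txn=BusRd  M[L0]=30
step 9: P0: load  L2  ⟶  MII  (L2)  txn=∅  M[L2]=90
step 10: P2: store L2 := 76  ⟶  IIM  (L2)  txn=BusRdX+Flush  M[L2]=82
step 11: P2: store L2 := 1  ⟶  IIM  (L2)  txn=∅  M[L2]=82
step 12: P0: load  L0  ⟶  SSI  (L0)  txn=BusRd  M[L0]=30
step 13: P0: load  L0  ⟶  SSI  (L0)  txn=∅  M[L0]=30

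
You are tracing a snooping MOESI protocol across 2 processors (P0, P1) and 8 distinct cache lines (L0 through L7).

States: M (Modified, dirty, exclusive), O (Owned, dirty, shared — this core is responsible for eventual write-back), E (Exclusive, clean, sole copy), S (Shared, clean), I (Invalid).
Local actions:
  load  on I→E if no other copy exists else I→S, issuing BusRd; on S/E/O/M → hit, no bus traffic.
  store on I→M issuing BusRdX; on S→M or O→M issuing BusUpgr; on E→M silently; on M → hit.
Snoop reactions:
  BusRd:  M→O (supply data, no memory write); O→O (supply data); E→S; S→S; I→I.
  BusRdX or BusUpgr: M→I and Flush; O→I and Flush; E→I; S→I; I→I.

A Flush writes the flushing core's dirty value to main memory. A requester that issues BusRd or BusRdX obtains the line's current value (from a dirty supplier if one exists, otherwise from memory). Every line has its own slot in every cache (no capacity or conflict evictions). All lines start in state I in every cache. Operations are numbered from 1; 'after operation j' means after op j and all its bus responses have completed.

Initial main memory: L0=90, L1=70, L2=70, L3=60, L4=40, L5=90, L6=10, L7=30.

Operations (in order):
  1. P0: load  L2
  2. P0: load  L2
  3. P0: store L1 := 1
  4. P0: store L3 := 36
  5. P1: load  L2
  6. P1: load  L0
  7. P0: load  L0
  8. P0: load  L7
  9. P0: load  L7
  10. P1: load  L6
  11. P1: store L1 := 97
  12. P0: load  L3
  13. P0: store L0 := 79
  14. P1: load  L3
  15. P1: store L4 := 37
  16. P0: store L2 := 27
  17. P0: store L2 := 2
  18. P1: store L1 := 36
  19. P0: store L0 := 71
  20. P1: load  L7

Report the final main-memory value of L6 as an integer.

1. P0: load  L2  bus=[BusRd]  L2: P0=E P1=I  mem[L2]=70
2. P0: load  L2  bus=[-]  L2: P0=E P1=I  mem[L2]=70
3. P0: store L1 := 1  bus=[BusRdX]  L1: P0=M P1=I  mem[L1]=70
4. P0: store L3 := 36  bus=[BusRdX]  L3: P0=M P1=I  mem[L3]=60
5. P1: load  L2  bus=[BusRd]  L2: P0=S P1=S  mem[L2]=70
6. P1: load  L0  bus=[BusRd]  L0: P0=I P1=E  mem[L0]=90
7. P0: load  L0  bus=[BusRd]  L0: P0=S P1=S  mem[L0]=90
8. P0: load  L7  bus=[BusRd]  L7: P0=E P1=I  mem[L7]=30
9. P0: load  L7  bus=[-]  L7: P0=E P1=I  mem[L7]=30
10. P1: load  L6  bus=[BusRd]  L6: P0=I P1=E  mem[L6]=10
11. P1: store L1 := 97  bus=[BusRdX,Flush]  L1: P0=I P1=M  mem[L1]=1
12. P0: load  L3  bus=[-]  L3: P0=M P1=I  mem[L3]=60
13. P0: store L0 := 79  bus=[BusUpgr]  L0: P0=M P1=I  mem[L0]=90
14. P1: load  L3  bus=[BusRd]  L3: P0=O P1=S  mem[L3]=60
15. P1: store L4 := 37  bus=[BusRdX]  L4: P0=I P1=M  mem[L4]=40
16. P0: store L2 := 27  bus=[BusUpgr]  L2: P0=M P1=I  mem[L2]=70
17. P0: store L2 := 2  bus=[-]  L2: P0=M P1=I  mem[L2]=70
18. P1: store L1 := 36  bus=[-]  L1: P0=I P1=M  mem[L1]=1
19. P0: store L0 := 71  bus=[-]  L0: P0=M P1=I  mem[L0]=90
20. P1: load  L7  bus=[BusRd]  L7: P0=S P1=S  mem[L7]=30

memory[L6] = 10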